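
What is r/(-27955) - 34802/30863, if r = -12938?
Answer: -573584416/862775165 ≈ -0.66481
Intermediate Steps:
r/(-27955) - 34802/30863 = -12938/(-27955) - 34802/30863 = -12938*(-1/27955) - 34802*1/30863 = 12938/27955 - 34802/30863 = -573584416/862775165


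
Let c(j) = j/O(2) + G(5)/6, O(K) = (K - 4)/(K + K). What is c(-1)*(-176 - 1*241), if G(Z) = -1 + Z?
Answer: -1112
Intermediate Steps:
O(K) = (-4 + K)/(2*K) (O(K) = (-4 + K)/((2*K)) = (-4 + K)*(1/(2*K)) = (-4 + K)/(2*K))
c(j) = ⅔ - 2*j (c(j) = j/(((½)*(-4 + 2)/2)) + (-1 + 5)/6 = j/(((½)*(½)*(-2))) + 4*(⅙) = j/(-½) + ⅔ = j*(-2) + ⅔ = -2*j + ⅔ = ⅔ - 2*j)
c(-1)*(-176 - 1*241) = (⅔ - 2*(-1))*(-176 - 1*241) = (⅔ + 2)*(-176 - 241) = (8/3)*(-417) = -1112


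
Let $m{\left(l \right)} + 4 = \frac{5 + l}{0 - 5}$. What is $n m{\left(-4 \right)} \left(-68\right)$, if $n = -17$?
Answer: $- \frac{24276}{5} \approx -4855.2$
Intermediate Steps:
$m{\left(l \right)} = -5 - \frac{l}{5}$ ($m{\left(l \right)} = -4 + \frac{5 + l}{0 - 5} = -4 + \frac{5 + l}{-5} = -4 + \left(5 + l\right) \left(- \frac{1}{5}\right) = -4 - \left(1 + \frac{l}{5}\right) = -5 - \frac{l}{5}$)
$n m{\left(-4 \right)} \left(-68\right) = - 17 \left(-5 - - \frac{4}{5}\right) \left(-68\right) = - 17 \left(-5 + \frac{4}{5}\right) \left(-68\right) = \left(-17\right) \left(- \frac{21}{5}\right) \left(-68\right) = \frac{357}{5} \left(-68\right) = - \frac{24276}{5}$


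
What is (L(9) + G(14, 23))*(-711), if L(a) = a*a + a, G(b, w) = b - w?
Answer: -57591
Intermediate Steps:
L(a) = a + a**2 (L(a) = a**2 + a = a + a**2)
(L(9) + G(14, 23))*(-711) = (9*(1 + 9) + (14 - 1*23))*(-711) = (9*10 + (14 - 23))*(-711) = (90 - 9)*(-711) = 81*(-711) = -57591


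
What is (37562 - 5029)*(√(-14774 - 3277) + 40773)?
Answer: 1326468009 + 32533*I*√18051 ≈ 1.3265e+9 + 4.3709e+6*I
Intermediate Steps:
(37562 - 5029)*(√(-14774 - 3277) + 40773) = 32533*(√(-18051) + 40773) = 32533*(I*√18051 + 40773) = 32533*(40773 + I*√18051) = 1326468009 + 32533*I*√18051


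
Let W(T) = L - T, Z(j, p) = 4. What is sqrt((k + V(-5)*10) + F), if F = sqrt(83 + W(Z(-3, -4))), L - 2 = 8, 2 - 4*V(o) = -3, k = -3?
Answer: sqrt(38 + 4*sqrt(89))/2 ≈ 4.3513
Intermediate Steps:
V(o) = 5/4 (V(o) = 1/2 - 1/4*(-3) = 1/2 + 3/4 = 5/4)
L = 10 (L = 2 + 8 = 10)
W(T) = 10 - T
F = sqrt(89) (F = sqrt(83 + (10 - 1*4)) = sqrt(83 + (10 - 4)) = sqrt(83 + 6) = sqrt(89) ≈ 9.4340)
sqrt((k + V(-5)*10) + F) = sqrt((-3 + (5/4)*10) + sqrt(89)) = sqrt((-3 + 25/2) + sqrt(89)) = sqrt(19/2 + sqrt(89))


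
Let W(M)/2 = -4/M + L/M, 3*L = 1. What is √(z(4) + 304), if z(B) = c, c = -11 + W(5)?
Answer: √65595/15 ≈ 17.074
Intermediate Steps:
L = ⅓ (L = (⅓)*1 = ⅓ ≈ 0.33333)
W(M) = -22/(3*M) (W(M) = 2*(-4/M + 1/(3*M)) = 2*(-11/(3*M)) = -22/(3*M))
c = -187/15 (c = -11 - 22/3/5 = -11 - 22/3*⅕ = -11 - 22/15 = -187/15 ≈ -12.467)
z(B) = -187/15
√(z(4) + 304) = √(-187/15 + 304) = √(4373/15) = √65595/15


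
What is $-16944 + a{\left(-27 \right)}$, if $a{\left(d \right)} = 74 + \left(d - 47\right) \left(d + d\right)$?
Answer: $-12874$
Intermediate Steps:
$a{\left(d \right)} = 74 + 2 d \left(-47 + d\right)$ ($a{\left(d \right)} = 74 + \left(-47 + d\right) 2 d = 74 + 2 d \left(-47 + d\right)$)
$-16944 + a{\left(-27 \right)} = -16944 + \left(74 - -2538 + 2 \left(-27\right)^{2}\right) = -16944 + \left(74 + 2538 + 2 \cdot 729\right) = -16944 + \left(74 + 2538 + 1458\right) = -16944 + 4070 = -12874$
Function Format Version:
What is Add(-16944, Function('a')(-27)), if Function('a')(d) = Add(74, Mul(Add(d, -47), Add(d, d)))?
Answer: -12874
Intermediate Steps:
Function('a')(d) = Add(74, Mul(2, d, Add(-47, d))) (Function('a')(d) = Add(74, Mul(Add(-47, d), Mul(2, d))) = Add(74, Mul(2, d, Add(-47, d))))
Add(-16944, Function('a')(-27)) = Add(-16944, Add(74, Mul(-94, -27), Mul(2, Pow(-27, 2)))) = Add(-16944, Add(74, 2538, Mul(2, 729))) = Add(-16944, Add(74, 2538, 1458)) = Add(-16944, 4070) = -12874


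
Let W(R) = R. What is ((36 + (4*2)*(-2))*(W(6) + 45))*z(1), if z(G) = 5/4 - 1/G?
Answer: 255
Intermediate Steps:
z(G) = 5/4 - 1/G (z(G) = 5*(¼) - 1/G = 5/4 - 1/G)
((36 + (4*2)*(-2))*(W(6) + 45))*z(1) = ((36 + (4*2)*(-2))*(6 + 45))*(5/4 - 1/1) = ((36 + 8*(-2))*51)*(5/4 - 1*1) = ((36 - 16)*51)*(5/4 - 1) = (20*51)*(¼) = 1020*(¼) = 255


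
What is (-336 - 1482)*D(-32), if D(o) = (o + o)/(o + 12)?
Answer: -29088/5 ≈ -5817.6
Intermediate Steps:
D(o) = 2*o/(12 + o) (D(o) = (2*o)/(12 + o) = 2*o/(12 + o))
(-336 - 1482)*D(-32) = (-336 - 1482)*(2*(-32)/(12 - 32)) = -3636*(-32)/(-20) = -3636*(-32)*(-1)/20 = -1818*16/5 = -29088/5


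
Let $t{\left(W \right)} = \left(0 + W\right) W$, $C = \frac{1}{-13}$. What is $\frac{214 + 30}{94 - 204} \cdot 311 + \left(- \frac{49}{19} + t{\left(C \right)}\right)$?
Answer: $- \frac{122286172}{176605} \approx -692.43$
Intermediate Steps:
$C = - \frac{1}{13} \approx -0.076923$
$t{\left(W \right)} = W^{2}$ ($t{\left(W \right)} = W W = W^{2}$)
$\frac{214 + 30}{94 - 204} \cdot 311 + \left(- \frac{49}{19} + t{\left(C \right)}\right) = \frac{214 + 30}{94 - 204} \cdot 311 + \left(- \frac{49}{19} + \left(- \frac{1}{13}\right)^{2}\right) = \frac{244}{-110} \cdot 311 + \left(\left(-49\right) \frac{1}{19} + \frac{1}{169}\right) = 244 \left(- \frac{1}{110}\right) 311 + \left(- \frac{49}{19} + \frac{1}{169}\right) = \left(- \frac{122}{55}\right) 311 - \frac{8262}{3211} = - \frac{37942}{55} - \frac{8262}{3211} = - \frac{122286172}{176605}$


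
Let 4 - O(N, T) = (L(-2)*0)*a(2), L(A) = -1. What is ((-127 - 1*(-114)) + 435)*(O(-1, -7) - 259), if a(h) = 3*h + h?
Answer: -107610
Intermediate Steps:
a(h) = 4*h
O(N, T) = 4 (O(N, T) = 4 - (-1*0)*4*2 = 4 - 0*8 = 4 - 1*0 = 4 + 0 = 4)
((-127 - 1*(-114)) + 435)*(O(-1, -7) - 259) = ((-127 - 1*(-114)) + 435)*(4 - 259) = ((-127 + 114) + 435)*(-255) = (-13 + 435)*(-255) = 422*(-255) = -107610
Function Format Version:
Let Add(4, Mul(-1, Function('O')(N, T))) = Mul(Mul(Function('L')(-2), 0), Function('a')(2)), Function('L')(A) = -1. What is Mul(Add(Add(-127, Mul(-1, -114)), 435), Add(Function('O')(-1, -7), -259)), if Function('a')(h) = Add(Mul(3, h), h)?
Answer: -107610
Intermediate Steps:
Function('a')(h) = Mul(4, h)
Function('O')(N, T) = 4 (Function('O')(N, T) = Add(4, Mul(-1, Mul(Mul(-1, 0), Mul(4, 2)))) = Add(4, Mul(-1, Mul(0, 8))) = Add(4, Mul(-1, 0)) = Add(4, 0) = 4)
Mul(Add(Add(-127, Mul(-1, -114)), 435), Add(Function('O')(-1, -7), -259)) = Mul(Add(Add(-127, Mul(-1, -114)), 435), Add(4, -259)) = Mul(Add(Add(-127, 114), 435), -255) = Mul(Add(-13, 435), -255) = Mul(422, -255) = -107610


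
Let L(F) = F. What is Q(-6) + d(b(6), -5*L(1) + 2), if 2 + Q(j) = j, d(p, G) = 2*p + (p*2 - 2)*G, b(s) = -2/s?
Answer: -2/3 ≈ -0.66667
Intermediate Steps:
d(p, G) = 2*p + G*(-2 + 2*p) (d(p, G) = 2*p + (2*p - 2)*G = 2*p + (-2 + 2*p)*G = 2*p + G*(-2 + 2*p))
Q(j) = -2 + j
Q(-6) + d(b(6), -5*L(1) + 2) = (-2 - 6) + (-2*(-5*1 + 2) + 2*(-2/6) + 2*(-5*1 + 2)*(-2/6)) = -8 + (-2*(-5 + 2) + 2*(-2*1/6) + 2*(-5 + 2)*(-2*1/6)) = -8 + (-2*(-3) + 2*(-1/3) + 2*(-3)*(-1/3)) = -8 + (6 - 2/3 + 2) = -8 + 22/3 = -2/3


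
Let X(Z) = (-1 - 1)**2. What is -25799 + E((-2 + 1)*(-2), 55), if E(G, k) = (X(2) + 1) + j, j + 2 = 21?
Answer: -25775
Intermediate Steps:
X(Z) = 4 (X(Z) = (-2)**2 = 4)
j = 19 (j = -2 + 21 = 19)
E(G, k) = 24 (E(G, k) = (4 + 1) + 19 = 5 + 19 = 24)
-25799 + E((-2 + 1)*(-2), 55) = -25799 + 24 = -25775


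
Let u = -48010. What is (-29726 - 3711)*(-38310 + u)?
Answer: 2886281840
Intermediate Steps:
(-29726 - 3711)*(-38310 + u) = (-29726 - 3711)*(-38310 - 48010) = -33437*(-86320) = 2886281840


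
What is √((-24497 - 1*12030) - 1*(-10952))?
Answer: 5*I*√1023 ≈ 159.92*I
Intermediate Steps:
√((-24497 - 1*12030) - 1*(-10952)) = √((-24497 - 12030) + 10952) = √(-36527 + 10952) = √(-25575) = 5*I*√1023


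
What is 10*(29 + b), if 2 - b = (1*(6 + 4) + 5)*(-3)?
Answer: 760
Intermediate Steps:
b = 47 (b = 2 - (1*(6 + 4) + 5)*(-3) = 2 - (1*10 + 5)*(-3) = 2 - (10 + 5)*(-3) = 2 - 15*(-3) = 2 - 1*(-45) = 2 + 45 = 47)
10*(29 + b) = 10*(29 + 47) = 10*76 = 760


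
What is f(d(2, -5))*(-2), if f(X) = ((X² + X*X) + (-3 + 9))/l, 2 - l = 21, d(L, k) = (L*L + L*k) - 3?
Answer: 336/19 ≈ 17.684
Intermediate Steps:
d(L, k) = -3 + L² + L*k (d(L, k) = (L² + L*k) - 3 = -3 + L² + L*k)
l = -19 (l = 2 - 1*21 = 2 - 21 = -19)
f(X) = -6/19 - 2*X²/19 (f(X) = ((X² + X*X) + (-3 + 9))/(-19) = ((X² + X²) + 6)*(-1/19) = (2*X² + 6)*(-1/19) = (6 + 2*X²)*(-1/19) = -6/19 - 2*X²/19)
f(d(2, -5))*(-2) = (-6/19 - 2*(-3 + 2² + 2*(-5))²/19)*(-2) = (-6/19 - 2*(-3 + 4 - 10)²/19)*(-2) = (-6/19 - 2/19*(-9)²)*(-2) = (-6/19 - 2/19*81)*(-2) = (-6/19 - 162/19)*(-2) = -168/19*(-2) = 336/19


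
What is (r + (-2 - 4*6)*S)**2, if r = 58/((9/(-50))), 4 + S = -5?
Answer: 630436/81 ≈ 7783.2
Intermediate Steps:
S = -9 (S = -4 - 5 = -9)
r = -2900/9 (r = 58/((9*(-1/50))) = 58/(-9/50) = 58*(-50/9) = -2900/9 ≈ -322.22)
(r + (-2 - 4*6)*S)**2 = (-2900/9 + (-2 - 4*6)*(-9))**2 = (-2900/9 + (-2 - 24)*(-9))**2 = (-2900/9 - 26*(-9))**2 = (-2900/9 + 234)**2 = (-794/9)**2 = 630436/81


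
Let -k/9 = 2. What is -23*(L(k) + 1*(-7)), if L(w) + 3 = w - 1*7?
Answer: 805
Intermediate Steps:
k = -18 (k = -9*2 = -18)
L(w) = -10 + w (L(w) = -3 + (w - 1*7) = -3 + (w - 7) = -3 + (-7 + w) = -10 + w)
-23*(L(k) + 1*(-7)) = -23*((-10 - 18) + 1*(-7)) = -23*(-28 - 7) = -23*(-35) = 805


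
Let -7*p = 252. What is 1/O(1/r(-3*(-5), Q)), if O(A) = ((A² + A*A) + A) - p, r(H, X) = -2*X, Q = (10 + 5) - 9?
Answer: 72/2587 ≈ 0.027831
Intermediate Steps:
p = -36 (p = -⅐*252 = -36)
Q = 6 (Q = 15 - 9 = 6)
O(A) = 36 + A + 2*A² (O(A) = ((A² + A*A) + A) - 1*(-36) = ((A² + A²) + A) + 36 = (2*A² + A) + 36 = (A + 2*A²) + 36 = 36 + A + 2*A²)
1/O(1/r(-3*(-5), Q)) = 1/(36 + 1/(-2*6) + 2*(1/(-2*6))²) = 1/(36 + 1/(-12) + 2*(1/(-12))²) = 1/(36 - 1/12 + 2*(-1/12)²) = 1/(36 - 1/12 + 2*(1/144)) = 1/(36 - 1/12 + 1/72) = 1/(2587/72) = 72/2587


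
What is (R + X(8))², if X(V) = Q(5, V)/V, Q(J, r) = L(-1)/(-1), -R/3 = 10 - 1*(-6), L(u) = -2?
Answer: 36481/16 ≈ 2280.1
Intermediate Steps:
R = -48 (R = -3*(10 - 1*(-6)) = -3*(10 + 6) = -3*16 = -48)
Q(J, r) = 2 (Q(J, r) = -2/(-1) = -2*(-1) = 2)
X(V) = 2/V
(R + X(8))² = (-48 + 2/8)² = (-48 + 2*(⅛))² = (-48 + ¼)² = (-191/4)² = 36481/16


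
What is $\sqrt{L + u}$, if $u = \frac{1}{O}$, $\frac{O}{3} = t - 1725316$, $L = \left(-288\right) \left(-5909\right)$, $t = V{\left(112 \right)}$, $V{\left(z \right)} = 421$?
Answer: $\frac{\sqrt{562586484956631315}}{574965} \approx 1304.5$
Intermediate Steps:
$t = 421$
$L = 1701792$
$O = -5174685$ ($O = 3 \left(421 - 1725316\right) = 3 \left(-1724895\right) = -5174685$)
$u = - \frac{1}{5174685}$ ($u = \frac{1}{-5174685} = - \frac{1}{5174685} \approx -1.9325 \cdot 10^{-7}$)
$\sqrt{L + u} = \sqrt{1701792 - \frac{1}{5174685}} = \sqrt{\frac{8806237535519}{5174685}} = \frac{\sqrt{562586484956631315}}{574965}$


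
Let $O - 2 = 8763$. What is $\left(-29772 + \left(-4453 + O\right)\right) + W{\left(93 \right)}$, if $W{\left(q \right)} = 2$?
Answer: $-25458$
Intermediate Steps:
$O = 8765$ ($O = 2 + 8763 = 8765$)
$\left(-29772 + \left(-4453 + O\right)\right) + W{\left(93 \right)} = \left(-29772 + \left(-4453 + 8765\right)\right) + 2 = \left(-29772 + 4312\right) + 2 = -25460 + 2 = -25458$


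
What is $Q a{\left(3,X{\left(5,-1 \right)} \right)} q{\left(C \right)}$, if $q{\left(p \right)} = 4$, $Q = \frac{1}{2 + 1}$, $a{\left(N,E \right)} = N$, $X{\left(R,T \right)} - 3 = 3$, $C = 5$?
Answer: $4$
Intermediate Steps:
$X{\left(R,T \right)} = 6$ ($X{\left(R,T \right)} = 3 + 3 = 6$)
$Q = \frac{1}{3} \approx 0.33333$
$Q a{\left(3,X{\left(5,-1 \right)} \right)} q{\left(C \right)} = \frac{1}{3} \cdot 3 \cdot 4 = 1 \cdot 4 = 4$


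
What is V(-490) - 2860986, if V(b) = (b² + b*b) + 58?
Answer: -2380728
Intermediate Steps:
V(b) = 58 + 2*b² (V(b) = (b² + b²) + 58 = 2*b² + 58 = 58 + 2*b²)
V(-490) - 2860986 = (58 + 2*(-490)²) - 2860986 = (58 + 2*240100) - 2860986 = (58 + 480200) - 2860986 = 480258 - 2860986 = -2380728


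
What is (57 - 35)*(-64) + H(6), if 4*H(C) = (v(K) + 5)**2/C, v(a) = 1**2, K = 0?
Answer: -2813/2 ≈ -1406.5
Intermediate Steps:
v(a) = 1
H(C) = 9/C (H(C) = ((1 + 5)**2/C)/4 = (6**2/C)/4 = (36/C)/4 = 9/C)
(57 - 35)*(-64) + H(6) = (57 - 35)*(-64) + 9/6 = 22*(-64) + 9*(1/6) = -1408 + 3/2 = -2813/2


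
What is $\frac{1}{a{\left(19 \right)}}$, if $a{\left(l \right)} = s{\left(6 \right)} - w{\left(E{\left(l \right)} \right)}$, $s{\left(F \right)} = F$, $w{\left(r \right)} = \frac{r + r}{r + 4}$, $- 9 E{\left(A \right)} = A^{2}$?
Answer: $\frac{325}{1228} \approx 0.26466$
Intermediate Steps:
$E{\left(A \right)} = - \frac{A^{2}}{9}$
$w{\left(r \right)} = \frac{2 r}{4 + r}$
$a{\left(l \right)} = 6 + \frac{2 l^{2}}{9 \left(4 - \frac{l^{2}}{9}\right)}$ ($a{\left(l \right)} = 6 - \frac{2 \left(- \frac{l^{2}}{9}\right)}{4 - \frac{l^{2}}{9}} = 6 - - \frac{2 l^{2}}{9 \left(4 - \frac{l^{2}}{9}\right)} = 6 + \frac{2 l^{2}}{9 \left(4 - \frac{l^{2}}{9}\right)}$)
$\frac{1}{a{\left(19 \right)}} = \frac{1}{4 \frac{1}{-36 + 19^{2}} \left(-54 + 19^{2}\right)} = \frac{1}{4 \frac{1}{-36 + 361} \left(-54 + 361\right)} = \frac{1}{4 \cdot \frac{1}{325} \cdot 307} = \frac{1}{\frac{1228}{325}} = \frac{325}{1228}$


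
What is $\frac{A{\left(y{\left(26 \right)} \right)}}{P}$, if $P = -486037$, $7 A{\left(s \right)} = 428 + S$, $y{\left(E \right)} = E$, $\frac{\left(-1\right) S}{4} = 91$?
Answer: $- \frac{64}{3402259} \approx -1.8811 \cdot 10^{-5}$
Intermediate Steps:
$S = -364$ ($S = \left(-4\right) 91 = -364$)
$A{\left(s \right)} = \frac{64}{7}$ ($A{\left(s \right)} = \frac{428 - 364}{7} = \frac{1}{7} \cdot 64 = \frac{64}{7}$)
$\frac{A{\left(y{\left(26 \right)} \right)}}{P} = \frac{64}{7 \left(-486037\right)} = \frac{64}{7} \left(- \frac{1}{486037}\right) = - \frac{64}{3402259}$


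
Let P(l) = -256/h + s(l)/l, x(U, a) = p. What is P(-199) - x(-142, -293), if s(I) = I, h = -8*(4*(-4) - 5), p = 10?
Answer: -221/21 ≈ -10.524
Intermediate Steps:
x(U, a) = 10
h = 168 (h = -8*(-16 - 5) = -8*(-21) = 168)
P(l) = -11/21 (P(l) = -256/168 + l/l = -256*1/168 + 1 = -32/21 + 1 = -11/21)
P(-199) - x(-142, -293) = -11/21 - 1*10 = -11/21 - 10 = -221/21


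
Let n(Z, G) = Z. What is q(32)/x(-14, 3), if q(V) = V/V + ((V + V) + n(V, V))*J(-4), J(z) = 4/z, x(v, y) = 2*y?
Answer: -95/6 ≈ -15.833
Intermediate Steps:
q(V) = 1 - 3*V (q(V) = V/V + ((V + V) + V)*(4/(-4)) = 1 + (2*V + V)*(4*(-¼)) = 1 + (3*V)*(-1) = 1 - 3*V)
q(32)/x(-14, 3) = (1 - 3*32)/((2*3)) = (1 - 96)/6 = -95*⅙ = -95/6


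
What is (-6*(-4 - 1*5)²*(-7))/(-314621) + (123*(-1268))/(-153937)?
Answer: 48545855970/48431812877 ≈ 1.0024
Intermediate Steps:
(-6*(-4 - 1*5)²*(-7))/(-314621) + (123*(-1268))/(-153937) = (-6*(-4 - 5)²*(-7))*(-1/314621) - 155964*(-1/153937) = (-6*(-9)²*(-7))*(-1/314621) + 155964/153937 = (-6*81*(-7))*(-1/314621) + 155964/153937 = -486*(-7)*(-1/314621) + 155964/153937 = 3402*(-1/314621) + 155964/153937 = -3402/314621 + 155964/153937 = 48545855970/48431812877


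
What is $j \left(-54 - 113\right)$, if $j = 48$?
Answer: $-8016$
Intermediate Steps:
$j \left(-54 - 113\right) = 48 \left(-54 - 113\right) = 48 \left(-167\right) = -8016$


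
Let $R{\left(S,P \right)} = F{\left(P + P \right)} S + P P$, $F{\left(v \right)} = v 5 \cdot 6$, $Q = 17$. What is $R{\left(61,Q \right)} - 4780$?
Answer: $57729$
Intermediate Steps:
$F{\left(v \right)} = 30 v$ ($F{\left(v \right)} = 5 v 6 = 30 v$)
$R{\left(S,P \right)} = P^{2} + 60 P S$ ($R{\left(S,P \right)} = 30 \left(P + P\right) S + P P = 30 \cdot 2 P S + P^{2} = 60 P S + P^{2} = P^{2} + 60 P S$)
$R{\left(61,Q \right)} - 4780 = 17 \left(17 + 60 \cdot 61\right) - 4780 = 17 \left(17 + 3660\right) - 4780 = 17 \cdot 3677 - 4780 = 62509 - 4780 = 57729$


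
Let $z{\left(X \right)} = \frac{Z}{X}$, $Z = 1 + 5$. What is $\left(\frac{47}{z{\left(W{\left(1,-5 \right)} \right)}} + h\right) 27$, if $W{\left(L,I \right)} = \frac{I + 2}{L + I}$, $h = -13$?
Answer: $- \frac{1539}{8} \approx -192.38$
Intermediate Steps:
$Z = 6$
$W{\left(L,I \right)} = \frac{2 + I}{I + L}$
$z{\left(X \right)} = \frac{6}{X}$
$\left(\frac{47}{z{\left(W{\left(1,-5 \right)} \right)}} + h\right) 27 = \left(\frac{47}{6 \frac{1}{\frac{1}{-5 + 1} \left(2 - 5\right)}} - 13\right) 27 = \left(\frac{47}{6 \frac{1}{\frac{1}{-4} \left(-3\right)}} - 13\right) 27 = \left(\frac{47}{6 \frac{1}{\left(- \frac{1}{4}\right) \left(-3\right)}} - 13\right) 27 = \left(\frac{47}{6 \frac{1}{\frac{3}{4}}} - 13\right) 27 = \left(\frac{47}{6 \cdot \frac{4}{3}} - 13\right) 27 = \left(\frac{47}{8} - 13\right) 27 = \left(- \frac{57}{8}\right) 27 = - \frac{1539}{8}$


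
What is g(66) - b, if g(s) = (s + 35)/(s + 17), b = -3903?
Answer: 324050/83 ≈ 3904.2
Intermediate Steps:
g(s) = (35 + s)/(17 + s)
g(66) - b = (35 + 66)/(17 + 66) - 1*(-3903) = 101/83 + 3903 = 324050/83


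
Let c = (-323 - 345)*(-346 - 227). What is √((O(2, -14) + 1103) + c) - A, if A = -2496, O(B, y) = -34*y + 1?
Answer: 2496 + 2*√96086 ≈ 3116.0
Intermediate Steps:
O(B, y) = 1 - 34*y
c = 382764 (c = -668*(-573) = 382764)
√((O(2, -14) + 1103) + c) - A = √(((1 - 34*(-14)) + 1103) + 382764) - 1*(-2496) = √(((1 + 476) + 1103) + 382764) + 2496 = √((477 + 1103) + 382764) + 2496 = √(1580 + 382764) + 2496 = √384344 + 2496 = 2*√96086 + 2496 = 2496 + 2*√96086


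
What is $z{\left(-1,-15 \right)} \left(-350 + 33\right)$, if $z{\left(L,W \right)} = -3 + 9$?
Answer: $-1902$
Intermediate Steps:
$z{\left(L,W \right)} = 6$
$z{\left(-1,-15 \right)} \left(-350 + 33\right) = 6 \left(-350 + 33\right) = 6 \left(-317\right) = -1902$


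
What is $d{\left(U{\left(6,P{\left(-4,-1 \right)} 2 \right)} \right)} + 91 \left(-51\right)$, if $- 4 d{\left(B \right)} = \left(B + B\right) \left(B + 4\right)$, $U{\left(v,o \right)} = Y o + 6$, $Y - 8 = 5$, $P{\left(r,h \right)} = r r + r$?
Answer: $-55839$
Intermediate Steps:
$P{\left(r,h \right)} = r + r^{2}$ ($P{\left(r,h \right)} = r^{2} + r = r + r^{2}$)
$Y = 13$ ($Y = 8 + 5 = 13$)
$U{\left(v,o \right)} = 6 + 13 o$ ($U{\left(v,o \right)} = 13 o + 6 = 6 + 13 o$)
$d{\left(B \right)} = - \frac{B \left(4 + B\right)}{2}$ ($d{\left(B \right)} = - \frac{\left(B + B\right) \left(B + 4\right)}{4} = - \frac{2 B \left(4 + B\right)}{4} = - \frac{B \left(4 + B\right)}{2}$)
$d{\left(U{\left(6,P{\left(-4,-1 \right)} 2 \right)} \right)} + 91 \left(-51\right) = - \frac{\left(6 + 13 - 4 \left(1 - 4\right) 2\right) \left(4 + \left(6 + 13 - 4 \left(1 - 4\right) 2\right)\right)}{2} + 91 \left(-51\right) = - \frac{\left(6 + 13 \left(-4\right) \left(-3\right) 2\right) \left(4 + \left(6 + 13 \left(-4\right) \left(-3\right) 2\right)\right)}{2} - 4641 = - \frac{\left(6 + 13 \cdot 12 \cdot 2\right) \left(4 + \left(6 + 13 \cdot 12 \cdot 2\right)\right)}{2} - 4641 = - \frac{\left(6 + 13 \cdot 24\right) \left(4 + \left(6 + 13 \cdot 24\right)\right)}{2} - 4641 = - \frac{\left(6 + 312\right) \left(4 + \left(6 + 312\right)\right)}{2} - 4641 = \left(- \frac{1}{2}\right) 318 \left(4 + 318\right) - 4641 = \left(- \frac{1}{2}\right) 318 \cdot 322 - 4641 = -51198 - 4641 = -55839$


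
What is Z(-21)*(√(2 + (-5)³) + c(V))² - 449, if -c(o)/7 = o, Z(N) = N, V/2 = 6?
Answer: -146042 + 3528*I*√123 ≈ -1.4604e+5 + 39127.0*I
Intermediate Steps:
V = 12 (V = 2*6 = 12)
c(o) = -7*o
Z(-21)*(√(2 + (-5)³) + c(V))² - 449 = -21*(√(2 + (-5)³) - 7*12)² - 449 = -21*(√(2 - 125) - 84)² - 449 = -21*(√(-123) - 84)² - 449 = -21*(I*√123 - 84)² - 449 = -21*(-84 + I*√123)² - 449 = -449 - 21*(-84 + I*√123)²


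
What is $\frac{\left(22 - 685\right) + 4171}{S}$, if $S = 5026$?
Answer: $\frac{1754}{2513} \approx 0.69797$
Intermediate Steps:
$\frac{\left(22 - 685\right) + 4171}{S} = \frac{\left(22 - 685\right) + 4171}{5026} = \left(\left(22 - 685\right) + 4171\right) \frac{1}{5026} = \left(-663 + 4171\right) \frac{1}{5026} = 3508 \cdot \frac{1}{5026} = \frac{1754}{2513}$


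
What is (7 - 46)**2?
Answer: 1521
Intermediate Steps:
(7 - 46)**2 = (-39)**2 = 1521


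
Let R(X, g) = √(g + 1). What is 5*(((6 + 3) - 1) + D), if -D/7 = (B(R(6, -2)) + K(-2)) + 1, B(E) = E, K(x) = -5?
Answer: 180 - 35*I ≈ 180.0 - 35.0*I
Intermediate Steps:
R(X, g) = √(1 + g)
D = 28 - 7*I (D = -7*((√(1 - 2) - 5) + 1) = -7*((√(-1) - 5) + 1) = -7*((I - 5) + 1) = -7*((-5 + I) + 1) = -7*(-4 + I) = 28 - 7*I ≈ 28.0 - 7.0*I)
5*(((6 + 3) - 1) + D) = 5*(((6 + 3) - 1) + (28 - 7*I)) = 5*((9 - 1) + (28 - 7*I)) = 5*(8 + (28 - 7*I)) = 5*(36 - 7*I) = 180 - 35*I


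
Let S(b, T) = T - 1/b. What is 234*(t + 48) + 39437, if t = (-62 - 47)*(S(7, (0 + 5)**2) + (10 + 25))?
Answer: -10332331/7 ≈ -1.4760e+6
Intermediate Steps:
S(b, T) = T - 1/b
t = -45671/7 (t = (-62 - 47)*(((0 + 5)**2 - 1/7) + (10 + 25)) = -109*((5**2 - 1*1/7) + 35) = -109*((25 - 1/7) + 35) = -109*(174/7 + 35) = -109*419/7 = -45671/7 ≈ -6524.4)
234*(t + 48) + 39437 = 234*(-45671/7 + 48) + 39437 = 234*(-45335/7) + 39437 = -10608390/7 + 39437 = -10332331/7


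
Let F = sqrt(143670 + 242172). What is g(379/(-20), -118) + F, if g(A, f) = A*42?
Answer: -7959/10 + sqrt(385842) ≈ -174.74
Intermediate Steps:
F = sqrt(385842) ≈ 621.16
g(A, f) = 42*A
g(379/(-20), -118) + F = 42*(379/(-20)) + sqrt(385842) = 42*(379*(-1/20)) + sqrt(385842) = 42*(-379/20) + sqrt(385842) = -7959/10 + sqrt(385842)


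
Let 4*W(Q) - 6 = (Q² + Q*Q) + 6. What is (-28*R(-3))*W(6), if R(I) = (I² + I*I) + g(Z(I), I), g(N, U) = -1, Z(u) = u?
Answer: -9996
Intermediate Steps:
R(I) = -1 + 2*I² (R(I) = (I² + I*I) - 1 = (I² + I²) - 1 = 2*I² - 1 = -1 + 2*I²)
W(Q) = 3 + Q²/2 (W(Q) = 3/2 + ((Q² + Q*Q) + 6)/4 = 3/2 + ((Q² + Q²) + 6)/4 = 3/2 + (2*Q² + 6)/4 = 3/2 + (6 + 2*Q²)/4 = 3/2 + (3/2 + Q²/2) = 3 + Q²/2)
(-28*R(-3))*W(6) = (-28*(-1 + 2*(-3)²))*(3 + (½)*6²) = (-28*(-1 + 2*9))*(3 + (½)*36) = (-28*(-1 + 18))*(3 + 18) = -28*17*21 = -476*21 = -9996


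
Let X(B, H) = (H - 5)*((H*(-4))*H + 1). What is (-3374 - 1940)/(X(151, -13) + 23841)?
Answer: -5314/35991 ≈ -0.14765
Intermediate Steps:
X(B, H) = (1 - 4*H²)*(-5 + H) (X(B, H) = (-5 + H)*((-4*H)*H + 1) = (-5 + H)*(-4*H² + 1) = (-5 + H)*(1 - 4*H²) = (1 - 4*H²)*(-5 + H))
(-3374 - 1940)/(X(151, -13) + 23841) = (-3374 - 1940)/((-5 - 13 - 4*(-13)³ + 20*(-13)²) + 23841) = -5314/((-5 - 13 - 4*(-2197) + 20*169) + 23841) = -5314/((-5 - 13 + 8788 + 3380) + 23841) = -5314/(12150 + 23841) = -5314/35991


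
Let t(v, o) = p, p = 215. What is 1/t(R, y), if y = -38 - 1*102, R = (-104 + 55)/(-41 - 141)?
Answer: 1/215 ≈ 0.0046512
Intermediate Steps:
R = 7/26 (R = -49/(-182) = -49*(-1/182) = 7/26 ≈ 0.26923)
y = -140 (y = -38 - 102 = -140)
t(v, o) = 215
1/t(R, y) = 1/215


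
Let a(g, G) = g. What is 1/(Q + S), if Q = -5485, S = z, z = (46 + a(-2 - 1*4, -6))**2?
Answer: -1/3885 ≈ -0.00025740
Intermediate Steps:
z = 1600 (z = (46 + (-2 - 1*4))**2 = (46 + (-2 - 4))**2 = (46 - 6)**2 = 40**2 = 1600)
S = 1600
1/(Q + S) = 1/(-5485 + 1600) = 1/(-3885) = -1/3885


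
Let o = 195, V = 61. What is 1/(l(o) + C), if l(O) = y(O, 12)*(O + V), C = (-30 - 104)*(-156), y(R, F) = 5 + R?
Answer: 1/72104 ≈ 1.3869e-5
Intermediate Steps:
C = 20904 (C = -134*(-156) = 20904)
l(O) = (5 + O)*(61 + O) (l(O) = (5 + O)*(O + 61) = (5 + O)*(61 + O))
1/(l(o) + C) = 1/((5 + 195)*(61 + 195) + 20904) = 1/(200*256 + 20904) = 1/(51200 + 20904) = 1/72104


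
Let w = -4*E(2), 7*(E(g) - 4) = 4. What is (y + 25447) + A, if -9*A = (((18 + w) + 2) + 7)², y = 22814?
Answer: 21279380/441 ≈ 48253.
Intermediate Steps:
E(g) = 32/7 (E(g) = 4 + (⅐)*4 = 4 + 4/7 = 32/7)
w = -128/7 (w = -4*32/7 = -128/7 ≈ -18.286)
A = -3721/441 (A = -(((18 - 128/7) + 2) + 7)²/9 = -((-2/7 + 2) + 7)²/9 = -(12/7 + 7)²/9 = -(61/7)²/9 = -⅑*3721/49 = -3721/441 ≈ -8.4376)
(y + 25447) + A = (22814 + 25447) - 3721/441 = 48261 - 3721/441 = 21279380/441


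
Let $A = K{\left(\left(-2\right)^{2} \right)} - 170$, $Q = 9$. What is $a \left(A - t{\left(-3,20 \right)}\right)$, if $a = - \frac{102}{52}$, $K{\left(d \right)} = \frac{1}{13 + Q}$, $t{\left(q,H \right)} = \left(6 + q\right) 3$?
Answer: $\frac{200787}{572} \approx 351.03$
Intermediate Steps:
$t{\left(q,H \right)} = 18 + 3 q$
$K{\left(d \right)} = \frac{1}{22}$ ($K{\left(d \right)} = \frac{1}{13 + 9} = \frac{1}{22}$)
$a = - \frac{51}{26}$ ($a = \left(-102\right) \frac{1}{52} = - \frac{51}{26} \approx -1.9615$)
$A = - \frac{3739}{22}$ ($A = \frac{1}{22} - 170 = - \frac{3739}{22} \approx -169.95$)
$a \left(A - t{\left(-3,20 \right)}\right) = - \frac{51 \left(- \frac{3739}{22} - \left(18 + 3 \left(-3\right)\right)\right)}{26} = - \frac{51 \left(- \frac{3739}{22} - \left(18 - 9\right)\right)}{26} = - \frac{51 \left(- \frac{3739}{22} - 9\right)}{26} = \left(- \frac{51}{26}\right) \left(- \frac{3937}{22}\right) = \frac{200787}{572}$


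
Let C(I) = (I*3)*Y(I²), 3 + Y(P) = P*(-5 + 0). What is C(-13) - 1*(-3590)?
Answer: 36662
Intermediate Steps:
Y(P) = -3 - 5*P (Y(P) = -3 + P*(-5 + 0) = -3 + P*(-5) = -3 - 5*P)
C(I) = 3*I*(-3 - 5*I²) (C(I) = (I*3)*(-3 - 5*I²) = (3*I)*(-3 - 5*I²) = 3*I*(-3 - 5*I²))
C(-13) - 1*(-3590) = (-15*(-13)³ - 9*(-13)) - 1*(-3590) = (-15*(-2197) + 117) + 3590 = (32955 + 117) + 3590 = 33072 + 3590 = 36662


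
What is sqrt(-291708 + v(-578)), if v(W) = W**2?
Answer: 2*sqrt(10594) ≈ 205.85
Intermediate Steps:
sqrt(-291708 + v(-578)) = sqrt(-291708 + (-578)**2) = sqrt(-291708 + 334084) = sqrt(42376) = 2*sqrt(10594)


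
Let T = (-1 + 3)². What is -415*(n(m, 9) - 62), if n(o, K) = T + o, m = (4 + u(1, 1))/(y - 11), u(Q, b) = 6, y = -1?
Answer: 146495/6 ≈ 24416.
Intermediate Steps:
T = 4 (T = 2² = 4)
m = -⅚ (m = (4 + 6)/(-1 - 11) = 10/(-12) = 10*(-1/12) = -⅚ ≈ -0.83333)
n(o, K) = 4 + o
-415*(n(m, 9) - 62) = -415*((4 - ⅚) - 62) = -415*(19/6 - 62) = -415*(-353/6) = 146495/6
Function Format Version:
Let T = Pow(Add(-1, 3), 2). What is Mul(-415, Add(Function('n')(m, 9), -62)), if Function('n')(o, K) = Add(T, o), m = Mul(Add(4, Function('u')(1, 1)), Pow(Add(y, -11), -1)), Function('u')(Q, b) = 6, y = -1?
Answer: Rational(146495, 6) ≈ 24416.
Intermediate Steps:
T = 4 (T = Pow(2, 2) = 4)
m = Rational(-5, 6) (m = Mul(Add(4, 6), Pow(Add(-1, -11), -1)) = Mul(10, Pow(-12, -1)) = Mul(10, Rational(-1, 12)) = Rational(-5, 6) ≈ -0.83333)
Function('n')(o, K) = Add(4, o)
Mul(-415, Add(Function('n')(m, 9), -62)) = Mul(-415, Add(Add(4, Rational(-5, 6)), -62)) = Mul(-415, Add(Rational(19, 6), -62)) = Mul(-415, Rational(-353, 6)) = Rational(146495, 6)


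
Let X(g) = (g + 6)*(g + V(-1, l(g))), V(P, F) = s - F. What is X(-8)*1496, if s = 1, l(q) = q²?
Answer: 212432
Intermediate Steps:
V(P, F) = 1 - F
X(g) = (6 + g)*(1 + g - g²) (X(g) = (g + 6)*(g + (1 - g²)) = (6 + g)*(1 + g - g²))
X(-8)*1496 = (6 - 1*(-8)³ - 5*(-8)² + 7*(-8))*1496 = (6 - 1*(-512) - 5*64 - 56)*1496 = (6 + 512 - 320 - 56)*1496 = 142*1496 = 212432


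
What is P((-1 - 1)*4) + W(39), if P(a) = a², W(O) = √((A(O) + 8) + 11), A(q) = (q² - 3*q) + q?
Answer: 64 + √1462 ≈ 102.24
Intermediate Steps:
A(q) = q² - 2*q
W(O) = √(19 + O*(-2 + O)) (W(O) = √((O*(-2 + O) + 8) + 11) = √((8 + O*(-2 + O)) + 11) = √(19 + O*(-2 + O)))
P((-1 - 1)*4) + W(39) = ((-1 - 1)*4)² + √(19 + 39*(-2 + 39)) = (-2*4)² + √(19 + 39*37) = (-8)² + √(19 + 1443) = 64 + √1462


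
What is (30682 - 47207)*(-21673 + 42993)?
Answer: -352313000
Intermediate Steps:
(30682 - 47207)*(-21673 + 42993) = -16525*21320 = -352313000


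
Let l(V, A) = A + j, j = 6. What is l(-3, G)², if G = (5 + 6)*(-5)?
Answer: 2401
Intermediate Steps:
G = -55 (G = 11*(-5) = -55)
l(V, A) = 6 + A (l(V, A) = A + 6 = 6 + A)
l(-3, G)² = (6 - 55)² = (-49)² = 2401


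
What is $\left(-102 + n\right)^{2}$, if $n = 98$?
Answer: $16$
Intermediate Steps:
$\left(-102 + n\right)^{2} = \left(-102 + 98\right)^{2} = \left(-4\right)^{2} = 16$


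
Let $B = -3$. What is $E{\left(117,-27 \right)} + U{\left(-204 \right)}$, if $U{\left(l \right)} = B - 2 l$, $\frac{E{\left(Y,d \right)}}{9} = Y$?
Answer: $1458$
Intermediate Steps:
$E{\left(Y,d \right)} = 9 Y$
$U{\left(l \right)} = -3 - 2 l$
$E{\left(117,-27 \right)} + U{\left(-204 \right)} = 9 \cdot 117 - -405 = 1053 + \left(-3 + 408\right) = 1053 + 405 = 1458$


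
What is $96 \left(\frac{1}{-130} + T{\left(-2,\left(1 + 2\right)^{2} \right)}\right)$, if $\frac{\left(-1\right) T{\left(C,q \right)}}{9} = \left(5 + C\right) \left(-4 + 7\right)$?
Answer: $- \frac{505488}{65} \approx -7776.7$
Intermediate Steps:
$T{\left(C,q \right)} = -135 - 27 C$ ($T{\left(C,q \right)} = - 9 \left(5 + C\right) \left(-4 + 7\right) = - 9 \left(5 + C\right) 3 = - 9 \left(15 + 3 C\right) = -135 - 27 C$)
$96 \left(\frac{1}{-130} + T{\left(-2,\left(1 + 2\right)^{2} \right)}\right) = 96 \left(\frac{1}{-130} - 81\right) = 96 \left(- \frac{1}{130} + \left(-135 + 54\right)\right) = 96 \left(- \frac{1}{130} - 81\right) = 96 \left(- \frac{10531}{130}\right) = - \frac{505488}{65}$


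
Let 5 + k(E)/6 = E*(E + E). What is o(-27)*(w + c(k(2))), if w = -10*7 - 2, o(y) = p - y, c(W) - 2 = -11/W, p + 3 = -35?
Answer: 13981/18 ≈ 776.72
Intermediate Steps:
p = -38 (p = -3 - 35 = -38)
k(E) = -30 + 12*E² (k(E) = -30 + 6*(E*(E + E)) = -30 + 6*(E*(2*E)) = -30 + 6*(2*E²) = -30 + 12*E²)
c(W) = 2 - 11/W
o(y) = -38 - y
w = -72 (w = -70 - 2 = -72)
o(-27)*(w + c(k(2))) = (-38 - 1*(-27))*(-72 + (2 - 11/(-30 + 12*2²))) = (-38 + 27)*(-72 + (2 - 11/(-30 + 12*4))) = -11*(-72 + (2 - 11/(-30 + 48))) = -11*(-72 + (2 - 11/18)) = -11*(-72 + 25/18) = -11*(-1271/18) = 13981/18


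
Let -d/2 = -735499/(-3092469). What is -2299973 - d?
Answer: -7112593732339/3092469 ≈ -2.3000e+6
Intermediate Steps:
d = -1470998/3092469 (d = -(-1470998)/(-3092469) = -(-1470998)*(-1)/3092469 = -2*735499/3092469 = -1470998/3092469 ≈ -0.47567)
-2299973 - d = -2299973 - 1*(-1470998/3092469) = -2299973 + 1470998/3092469 = -7112593732339/3092469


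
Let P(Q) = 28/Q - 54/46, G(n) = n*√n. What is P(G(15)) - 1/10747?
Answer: -290192/247181 + 28*√15/225 ≈ -0.69203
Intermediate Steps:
G(n) = n^(3/2)
P(Q) = -27/23 + 28/Q (P(Q) = 28/Q - 54*1/46 = 28/Q - 27/23 = -27/23 + 28/Q)
P(G(15)) - 1/10747 = (-27/23 + 28/(15^(3/2))) - 1/10747 = (-27/23 + 28/((15*√15))) - 1*1/10747 = (-27/23 + 28*(√15/225)) - 1/10747 = (-27/23 + 28*√15/225) - 1/10747 = -290192/247181 + 28*√15/225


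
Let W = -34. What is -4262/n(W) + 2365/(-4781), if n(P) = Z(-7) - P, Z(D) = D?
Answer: -20440477/129087 ≈ -158.35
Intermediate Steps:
n(P) = -7 - P
-4262/n(W) + 2365/(-4781) = -4262/(-7 - 1*(-34)) + 2365/(-4781) = -4262/(-7 + 34) + 2365*(-1/4781) = -4262/27 - 2365/4781 = -20440477/129087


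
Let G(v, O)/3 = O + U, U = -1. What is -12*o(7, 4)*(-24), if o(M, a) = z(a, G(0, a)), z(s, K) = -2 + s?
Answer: 576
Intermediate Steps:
G(v, O) = -3 + 3*O (G(v, O) = 3*(O - 1) = 3*(-1 + O) = -3 + 3*O)
o(M, a) = -2 + a
-12*o(7, 4)*(-24) = -12*(-2 + 4)*(-24) = -12*2*(-24) = -24*(-24) = 576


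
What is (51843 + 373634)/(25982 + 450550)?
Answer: 425477/476532 ≈ 0.89286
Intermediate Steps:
(51843 + 373634)/(25982 + 450550) = 425477/476532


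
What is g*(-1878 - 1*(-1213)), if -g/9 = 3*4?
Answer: 71820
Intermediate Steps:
g = -108 (g = -27*4 = -9*12 = -108)
g*(-1878 - 1*(-1213)) = -108*(-1878 - 1*(-1213)) = -108*(-1878 + 1213) = -108*(-665) = 71820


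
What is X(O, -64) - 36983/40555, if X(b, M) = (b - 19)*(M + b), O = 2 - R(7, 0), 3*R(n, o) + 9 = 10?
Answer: 394023973/364995 ≈ 1079.5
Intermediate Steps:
R(n, o) = ⅓ (R(n, o) = -3 + (⅓)*10 = -3 + 10/3 = ⅓)
O = 5/3 (O = 2 - 1*⅓ = 2 - ⅓ = 5/3 ≈ 1.6667)
X(b, M) = (-19 + b)*(M + b)
X(O, -64) - 36983/40555 = ((5/3)² - 19*(-64) - 19*5/3 - 64*5/3) - 36983/40555 = (25/9 + 1216 - 95/3 - 320/3) - 36983/40555 = 9724/9 - 1*36983/40555 = 9724/9 - 36983/40555 = 394023973/364995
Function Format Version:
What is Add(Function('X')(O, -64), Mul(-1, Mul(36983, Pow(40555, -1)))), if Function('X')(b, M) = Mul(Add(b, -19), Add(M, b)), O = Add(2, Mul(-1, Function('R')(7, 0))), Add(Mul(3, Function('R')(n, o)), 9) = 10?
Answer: Rational(394023973, 364995) ≈ 1079.5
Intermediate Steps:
Function('R')(n, o) = Rational(1, 3) (Function('R')(n, o) = Add(-3, Mul(Rational(1, 3), 10)) = Add(-3, Rational(10, 3)) = Rational(1, 3))
O = Rational(5, 3) (O = Add(2, Mul(-1, Rational(1, 3))) = Add(2, Rational(-1, 3)) = Rational(5, 3) ≈ 1.6667)
Function('X')(b, M) = Mul(Add(-19, b), Add(M, b))
Add(Function('X')(O, -64), Mul(-1, Mul(36983, Pow(40555, -1)))) = Add(Add(Pow(Rational(5, 3), 2), Mul(-19, -64), Mul(-19, Rational(5, 3)), Mul(-64, Rational(5, 3))), Mul(-1, Mul(36983, Pow(40555, -1)))) = Add(Add(Rational(25, 9), 1216, Rational(-95, 3), Rational(-320, 3)), Mul(-1, Mul(36983, Rational(1, 40555)))) = Add(Rational(9724, 9), Mul(-1, Rational(36983, 40555))) = Add(Rational(9724, 9), Rational(-36983, 40555)) = Rational(394023973, 364995)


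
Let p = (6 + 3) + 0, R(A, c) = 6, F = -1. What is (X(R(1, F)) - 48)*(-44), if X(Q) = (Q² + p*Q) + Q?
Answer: -2112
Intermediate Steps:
p = 9 (p = 9 + 0 = 9)
X(Q) = Q² + 10*Q (X(Q) = (Q² + 9*Q) + Q = Q² + 10*Q)
(X(R(1, F)) - 48)*(-44) = (6*(10 + 6) - 48)*(-44) = (6*16 - 48)*(-44) = (96 - 48)*(-44) = 48*(-44) = -2112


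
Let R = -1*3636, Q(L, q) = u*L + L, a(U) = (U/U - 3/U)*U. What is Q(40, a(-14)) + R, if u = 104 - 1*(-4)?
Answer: 724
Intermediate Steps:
u = 108 (u = 104 + 4 = 108)
a(U) = U*(1 - 3/U) (a(U) = (1 - 3/U)*U = U*(1 - 3/U))
Q(L, q) = 109*L (Q(L, q) = 108*L + L = 109*L)
R = -3636
Q(40, a(-14)) + R = 109*40 - 3636 = 4360 - 3636 = 724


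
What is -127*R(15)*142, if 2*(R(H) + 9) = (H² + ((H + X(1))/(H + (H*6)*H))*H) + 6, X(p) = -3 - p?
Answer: -174875698/91 ≈ -1.9217e+6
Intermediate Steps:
R(H) = -6 + H²/2 + H*(-4 + H)/(2*(H + 6*H²)) (R(H) = -9 + ((H² + ((H + (-3 - 1*1))/(H + (H*6)*H))*H) + 6)/2 = -9 + ((H² + ((H + (-3 - 1))/(H + (6*H)*H))*H) + 6)/2 = -9 + ((H² + ((H - 4)/(H + 6*H²))*H) + 6)/2 = -9 + ((H² + ((-4 + H)/(H + 6*H²))*H) + 6)/2 = -9 + ((H² + H*(-4 + H)/(H + 6*H²)) + 6)/2 = -9 + (6 + H² + H*(-4 + H)/(H + 6*H²))/2 = -9 + (3 + H²/2 + H*(-4 + H)/(2*(H + 6*H²))) = -6 + H²/2 + H*(-4 + H)/(2*(H + 6*H²)))
-127*R(15)*142 = -127*(-16 + 15² - 71*15 + 6*15³)/(2*(1 + 6*15))*142 = -127*(-16 + 225 - 1065 + 6*3375)/(2*(1 + 90))*142 = -127*(-16 + 225 - 1065 + 20250)/(2*91)*142 = -127*19394/(2*91)*142 = -127*9697/91*142 = -1231519/91*142 = -174875698/91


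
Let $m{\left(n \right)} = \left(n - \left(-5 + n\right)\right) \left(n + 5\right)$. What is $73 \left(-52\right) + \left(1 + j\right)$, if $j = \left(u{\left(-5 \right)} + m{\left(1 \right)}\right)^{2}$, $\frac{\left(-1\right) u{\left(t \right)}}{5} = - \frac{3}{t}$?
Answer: $-3066$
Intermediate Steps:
$m{\left(n \right)} = 25 + 5 n$ ($m{\left(n \right)} = 5 \left(5 + n\right) = 25 + 5 n$)
$u{\left(t \right)} = \frac{15}{t}$ ($u{\left(t \right)} = - 5 \left(- \frac{3}{t}\right) = \frac{15}{t}$)
$j = 729$ ($j = \left(\frac{15}{-5} + \left(25 + 5 \cdot 1\right)\right)^{2} = \left(15 \left(- \frac{1}{5}\right) + \left(25 + 5\right)\right)^{2} = \left(-3 + 30\right)^{2} = 27^{2} = 729$)
$73 \left(-52\right) + \left(1 + j\right) = 73 \left(-52\right) + \left(1 + 729\right) = -3796 + 730 = -3066$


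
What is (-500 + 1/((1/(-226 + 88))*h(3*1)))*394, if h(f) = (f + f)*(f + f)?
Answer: -595531/3 ≈ -1.9851e+5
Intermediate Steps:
h(f) = 4*f² (h(f) = (2*f)*(2*f) = 4*f²)
(-500 + 1/((1/(-226 + 88))*h(3*1)))*394 = (-500 + 1/((1/(-226 + 88))*((4*(3*1)²))))*394 = (-500 + 1/((1/(-138))*((4*3²))))*394 = (-500 + 1/((-1/138)*((4*9))))*394 = (-500 - 138/36)*394 = (-500 - 138*1/36)*394 = (-500 - 23/6)*394 = -3023/6*394 = -595531/3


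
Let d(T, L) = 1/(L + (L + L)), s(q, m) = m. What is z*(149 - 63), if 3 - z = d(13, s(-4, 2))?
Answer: 731/3 ≈ 243.67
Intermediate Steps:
d(T, L) = 1/(3*L) (d(T, L) = 1/(L + 2*L) = 1/(3*L))
z = 17/6 (z = 3 - 1/(3*2) = 3 - 1*⅙ = 3 - ⅙ = 17/6 ≈ 2.8333)
z*(149 - 63) = 17*(149 - 63)/6 = (17/6)*86 = 731/3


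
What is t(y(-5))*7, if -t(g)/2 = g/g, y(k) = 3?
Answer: -14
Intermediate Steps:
t(g) = -2 (t(g) = -2*g/g = -2*1 = -2)
t(y(-5))*7 = -2*7 = -14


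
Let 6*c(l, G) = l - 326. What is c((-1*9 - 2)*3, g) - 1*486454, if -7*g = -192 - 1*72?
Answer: -2919083/6 ≈ -4.8651e+5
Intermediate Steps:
g = 264/7 (g = -(-192 - 1*72)/7 = -(-192 - 72)/7 = -1/7*(-264) = 264/7 ≈ 37.714)
c(l, G) = -163/3 + l/6 (c(l, G) = (l - 326)/6 = (-326 + l)/6 = -163/3 + l/6)
c((-1*9 - 2)*3, g) - 1*486454 = (-163/3 + ((-1*9 - 2)*3)/6) - 1*486454 = (-163/3 + ((-9 - 2)*3)/6) - 486454 = (-163/3 + (-11*3)/6) - 486454 = (-163/3 + (1/6)*(-33)) - 486454 = (-163/3 - 11/2) - 486454 = -359/6 - 486454 = -2919083/6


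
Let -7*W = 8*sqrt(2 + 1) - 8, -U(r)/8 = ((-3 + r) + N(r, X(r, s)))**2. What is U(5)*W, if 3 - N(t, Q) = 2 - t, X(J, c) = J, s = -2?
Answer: -4096/7 + 4096*sqrt(3)/7 ≈ 428.35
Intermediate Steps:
N(t, Q) = 1 + t (N(t, Q) = 3 - (2 - t) = 3 + (-2 + t) = 1 + t)
U(r) = -8*(-2 + 2*r)**2 (U(r) = -8*((-3 + r) + (1 + r))**2 = -8*(-2 + 2*r)**2)
W = 8/7 - 8*sqrt(3)/7 (W = -(8*sqrt(2 + 1) - 8)/7 = -(8*sqrt(3) - 8)/7 = -(-8 + 8*sqrt(3))/7 = 8/7 - 8*sqrt(3)/7 ≈ -0.83663)
U(5)*W = (-32*(-1 + 5)**2)*(8/7 - 8*sqrt(3)/7) = (-32*4**2)*(8/7 - 8*sqrt(3)/7) = (-32*16)*(8/7 - 8*sqrt(3)/7) = -512*(8/7 - 8*sqrt(3)/7) = -4096/7 + 4096*sqrt(3)/7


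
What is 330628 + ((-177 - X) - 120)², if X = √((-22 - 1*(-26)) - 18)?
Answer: 418823 + 594*I*√14 ≈ 4.1882e+5 + 2222.5*I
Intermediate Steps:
X = I*√14 (X = √((-22 + 26) - 18) = √(4 - 18) = √(-14) = I*√14 ≈ 3.7417*I)
330628 + ((-177 - X) - 120)² = 330628 + ((-177 - I*√14) - 120)² = 330628 + (-297 - I*√14)²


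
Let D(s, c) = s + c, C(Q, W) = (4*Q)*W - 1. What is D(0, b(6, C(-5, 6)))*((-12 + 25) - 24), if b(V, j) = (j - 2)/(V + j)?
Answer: -1353/115 ≈ -11.765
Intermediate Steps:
C(Q, W) = -1 + 4*Q*W (C(Q, W) = 4*Q*W - 1 = -1 + 4*Q*W)
b(V, j) = (-2 + j)/(V + j)
D(s, c) = c + s
D(0, b(6, C(-5, 6)))*((-12 + 25) - 24) = ((-2 + (-1 + 4*(-5)*6))/(6 + (-1 + 4*(-5)*6)) + 0)*((-12 + 25) - 24) = ((-2 + (-1 - 120))/(6 + (-1 - 120)) + 0)*(13 - 24) = ((-2 - 121)/(6 - 121) + 0)*(-11) = (-123/(-115) + 0)*(-11) = (-1/115*(-123) + 0)*(-11) = (123/115 + 0)*(-11) = (123/115)*(-11) = -1353/115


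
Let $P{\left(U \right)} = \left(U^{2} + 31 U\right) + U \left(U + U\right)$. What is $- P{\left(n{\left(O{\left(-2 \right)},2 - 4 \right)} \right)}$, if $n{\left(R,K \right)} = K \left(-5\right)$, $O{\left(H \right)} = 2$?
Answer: $-610$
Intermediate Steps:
$n{\left(R,K \right)} = - 5 K$
$P{\left(U \right)} = 3 U^{2} + 31 U$ ($P{\left(U \right)} = \left(U^{2} + 31 U\right) + U 2 U = \left(U^{2} + 31 U\right) + 2 U^{2} = 3 U^{2} + 31 U$)
$- P{\left(n{\left(O{\left(-2 \right)},2 - 4 \right)} \right)} = - - 5 \left(2 - 4\right) \left(31 + 3 \left(- 5 \left(2 - 4\right)\right)\right) = - \left(-5\right) \left(-2\right) \left(31 + 3 \left(\left(-5\right) \left(-2\right)\right)\right) = - 10 \left(31 + 3 \cdot 10\right) = - 10 \left(31 + 30\right) = - 10 \cdot 61 = \left(-1\right) 610 = -610$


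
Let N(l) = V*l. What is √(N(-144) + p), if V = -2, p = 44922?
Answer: √45210 ≈ 212.63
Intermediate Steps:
N(l) = -2*l
√(N(-144) + p) = √(-2*(-144) + 44922) = √(288 + 44922) = √45210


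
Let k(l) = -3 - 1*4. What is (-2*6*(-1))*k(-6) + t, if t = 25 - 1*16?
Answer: -75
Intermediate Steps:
k(l) = -7 (k(l) = -3 - 4 = -7)
t = 9 (t = 25 - 16 = 9)
(-2*6*(-1))*k(-6) + t = (-2*6*(-1))*(-7) + 9 = -12*(-1)*(-7) + 9 = 12*(-7) + 9 = -84 + 9 = -75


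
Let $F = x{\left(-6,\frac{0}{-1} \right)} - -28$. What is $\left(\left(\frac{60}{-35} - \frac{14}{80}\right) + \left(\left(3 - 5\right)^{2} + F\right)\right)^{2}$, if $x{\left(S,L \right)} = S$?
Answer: $\frac{45576001}{78400} \approx 581.33$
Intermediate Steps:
$F = 22$ ($F = -6 - -28 = -6 + 28 = 22$)
$\left(\left(\frac{60}{-35} - \frac{14}{80}\right) + \left(\left(3 - 5\right)^{2} + F\right)\right)^{2} = \left(\left(\frac{60}{-35} - \frac{14}{80}\right) + \left(\left(3 - 5\right)^{2} + 22\right)\right)^{2} = \left(\left(60 \left(- \frac{1}{35}\right) - \frac{7}{40}\right) + \left(\left(-2\right)^{2} + 22\right)\right)^{2} = \left(\left(- \frac{12}{7} - \frac{7}{40}\right) + \left(4 + 22\right)\right)^{2} = \left(- \frac{529}{280} + 26\right)^{2} = \left(\frac{6751}{280}\right)^{2} = \frac{45576001}{78400}$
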